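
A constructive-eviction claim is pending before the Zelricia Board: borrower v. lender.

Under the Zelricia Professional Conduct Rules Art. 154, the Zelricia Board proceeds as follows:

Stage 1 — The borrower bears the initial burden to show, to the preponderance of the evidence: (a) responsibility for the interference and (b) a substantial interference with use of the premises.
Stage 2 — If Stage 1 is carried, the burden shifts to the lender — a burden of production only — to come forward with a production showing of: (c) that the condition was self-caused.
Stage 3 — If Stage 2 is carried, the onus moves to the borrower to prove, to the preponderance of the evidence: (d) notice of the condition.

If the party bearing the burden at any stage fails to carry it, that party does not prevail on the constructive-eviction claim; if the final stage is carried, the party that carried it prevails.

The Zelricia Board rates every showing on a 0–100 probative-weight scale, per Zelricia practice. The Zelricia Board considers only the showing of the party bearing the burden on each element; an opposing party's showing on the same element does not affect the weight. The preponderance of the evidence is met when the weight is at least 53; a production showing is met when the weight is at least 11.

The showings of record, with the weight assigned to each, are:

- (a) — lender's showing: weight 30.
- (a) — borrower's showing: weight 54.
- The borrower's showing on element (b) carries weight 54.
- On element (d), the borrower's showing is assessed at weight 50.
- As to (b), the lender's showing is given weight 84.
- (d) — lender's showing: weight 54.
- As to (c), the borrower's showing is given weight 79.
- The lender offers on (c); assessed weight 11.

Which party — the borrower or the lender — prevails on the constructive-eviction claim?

At Stage 1 the borrower must meet the preponderance of the evidence (weight is at least 53): on (a) the weight is 54 (the lender's 30 is given no effect), which does reach 53, so (a) meets the standard; on (b) the weight is 54 (the lender's 84 is given no effect), ≥ 53, so (b) meets the standard.
  The borrower carries Stage 1; the lender now bears the burden.
At Stage 2 the lender must meet a production showing (weight is at least 11): on (c) the weight is 11 (the borrower's 79 is given no effect), which does reach 11, so (c) meets the standard.
  Stage 2 is satisfied; the onus moves to the borrower.
At Stage 3 the borrower must meet the preponderance of the evidence (weight is at least 53): on (d) the weight is 50 (the lender's 54 is given no effect), < 53, so (d) does not meet the standard.
  Stage 3 not carried; the borrower fails its burden.
The lender prevails.

lender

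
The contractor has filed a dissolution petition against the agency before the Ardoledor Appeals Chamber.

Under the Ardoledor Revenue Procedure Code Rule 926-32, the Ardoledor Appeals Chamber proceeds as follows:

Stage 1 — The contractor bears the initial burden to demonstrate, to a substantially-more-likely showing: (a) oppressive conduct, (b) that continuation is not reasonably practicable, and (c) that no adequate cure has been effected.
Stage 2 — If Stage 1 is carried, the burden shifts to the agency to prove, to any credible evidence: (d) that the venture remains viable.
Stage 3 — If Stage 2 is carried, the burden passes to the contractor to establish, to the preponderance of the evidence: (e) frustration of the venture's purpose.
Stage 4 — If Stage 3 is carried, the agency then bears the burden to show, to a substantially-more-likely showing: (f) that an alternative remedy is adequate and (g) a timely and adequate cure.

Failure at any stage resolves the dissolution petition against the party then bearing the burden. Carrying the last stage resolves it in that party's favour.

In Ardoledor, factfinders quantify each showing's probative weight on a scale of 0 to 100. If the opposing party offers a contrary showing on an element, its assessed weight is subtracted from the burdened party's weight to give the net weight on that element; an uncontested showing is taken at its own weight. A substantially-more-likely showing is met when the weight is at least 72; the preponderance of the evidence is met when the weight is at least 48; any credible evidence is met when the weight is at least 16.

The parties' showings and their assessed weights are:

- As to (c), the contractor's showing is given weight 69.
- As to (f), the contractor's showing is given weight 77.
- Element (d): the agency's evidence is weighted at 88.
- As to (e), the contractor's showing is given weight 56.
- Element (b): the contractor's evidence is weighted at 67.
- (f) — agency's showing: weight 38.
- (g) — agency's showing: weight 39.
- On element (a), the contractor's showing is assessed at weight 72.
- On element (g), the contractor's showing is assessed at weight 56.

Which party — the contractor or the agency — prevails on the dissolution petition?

At Stage 1 the contractor must meet a substantially-more-likely showing (weight is at least 72): on (a) the weight is 72, ≥ 72, so (a) meets the standard; on (b) the weight is 67, which does not reach 72, so (b) does not meet the standard; on (c) the weight is 69, < 72, so (c) does not meet the standard.
  The contractor does not carry Stage 1.
The analysis ends at Stage 1; the agency prevails.

agency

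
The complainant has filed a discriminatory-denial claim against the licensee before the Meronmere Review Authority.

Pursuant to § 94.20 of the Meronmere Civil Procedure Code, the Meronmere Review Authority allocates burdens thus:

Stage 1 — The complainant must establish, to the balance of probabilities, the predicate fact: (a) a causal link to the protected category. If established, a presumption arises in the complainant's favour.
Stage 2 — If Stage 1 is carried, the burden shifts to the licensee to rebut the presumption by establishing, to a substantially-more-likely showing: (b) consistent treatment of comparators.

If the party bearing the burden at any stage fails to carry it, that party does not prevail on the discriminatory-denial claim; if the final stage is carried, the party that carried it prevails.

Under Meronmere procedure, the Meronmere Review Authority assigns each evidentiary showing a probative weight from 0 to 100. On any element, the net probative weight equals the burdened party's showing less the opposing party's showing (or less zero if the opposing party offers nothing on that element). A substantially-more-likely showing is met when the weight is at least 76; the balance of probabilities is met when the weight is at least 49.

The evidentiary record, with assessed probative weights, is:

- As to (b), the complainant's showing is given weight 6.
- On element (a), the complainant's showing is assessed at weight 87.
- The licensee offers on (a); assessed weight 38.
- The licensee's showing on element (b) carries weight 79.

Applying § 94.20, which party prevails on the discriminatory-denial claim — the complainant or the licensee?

complainant

Stage 1 — burden on complainant; standard: the balance of probabilities (weight is at least 49).
    (a): 87 − 38 = 49 ≥ 49 [met]
  Stage 1 is satisfied; the onus moves to the licensee.
Stage 2 — burden on licensee; standard: a substantially-more-likely showing (weight is at least 76).
    (b): 79 − 6 = 73 < 76 [not met]
  Not every element is met, so the licensee fails to carry Stage 2.
The complainant prevails.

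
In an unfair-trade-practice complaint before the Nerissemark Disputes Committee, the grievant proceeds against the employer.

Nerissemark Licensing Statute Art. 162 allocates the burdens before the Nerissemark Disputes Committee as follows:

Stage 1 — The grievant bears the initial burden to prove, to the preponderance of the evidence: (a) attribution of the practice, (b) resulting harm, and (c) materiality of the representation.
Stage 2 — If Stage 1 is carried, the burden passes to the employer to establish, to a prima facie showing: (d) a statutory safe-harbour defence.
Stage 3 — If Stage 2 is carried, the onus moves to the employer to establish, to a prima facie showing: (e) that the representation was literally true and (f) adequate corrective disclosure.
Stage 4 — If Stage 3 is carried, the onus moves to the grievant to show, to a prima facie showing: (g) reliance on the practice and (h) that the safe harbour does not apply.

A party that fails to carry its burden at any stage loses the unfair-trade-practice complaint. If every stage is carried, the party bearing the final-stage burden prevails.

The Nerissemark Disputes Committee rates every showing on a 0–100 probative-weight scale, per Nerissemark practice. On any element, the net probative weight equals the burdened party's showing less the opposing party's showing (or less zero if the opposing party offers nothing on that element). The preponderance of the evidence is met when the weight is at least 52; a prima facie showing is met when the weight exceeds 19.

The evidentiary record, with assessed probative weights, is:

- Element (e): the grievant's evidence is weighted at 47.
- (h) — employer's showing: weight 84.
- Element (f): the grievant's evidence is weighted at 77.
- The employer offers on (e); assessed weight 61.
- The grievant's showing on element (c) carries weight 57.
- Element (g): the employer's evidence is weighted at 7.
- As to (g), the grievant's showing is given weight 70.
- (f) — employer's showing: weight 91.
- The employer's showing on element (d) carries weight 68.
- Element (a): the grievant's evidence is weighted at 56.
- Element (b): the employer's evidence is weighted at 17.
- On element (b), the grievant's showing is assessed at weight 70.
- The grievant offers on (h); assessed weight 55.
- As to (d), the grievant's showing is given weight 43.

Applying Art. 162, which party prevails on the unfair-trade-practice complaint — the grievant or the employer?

Stage 1 — burden on grievant; standard: the preponderance of the evidence (weight is at least 52).
    (a): 56 ≥ 52 [met]
    (b): 70 − 17 = 53 ≥ 52 [met]
    (c): 57 ≥ 52 [met]
  Stage 1 is satisfied; the onus moves to the employer.
Stage 2 — burden on employer; standard: a prima facie showing (weight exceeds 19).
    (d): 68 − 43 = 25 > 19 [met]
  All elements met. The employer retains the burden for Stage 3.
Stage 3 — burden on employer; standard: a prima facie showing (weight exceeds 19).
    (e): 61 − 47 = 14 ≤ 19 [not met]
    (f): 91 − 77 = 14 ≤ 19 [not met]
  Not every element is met, so the employer fails to carry Stage 3.
So the grievant prevails.

grievant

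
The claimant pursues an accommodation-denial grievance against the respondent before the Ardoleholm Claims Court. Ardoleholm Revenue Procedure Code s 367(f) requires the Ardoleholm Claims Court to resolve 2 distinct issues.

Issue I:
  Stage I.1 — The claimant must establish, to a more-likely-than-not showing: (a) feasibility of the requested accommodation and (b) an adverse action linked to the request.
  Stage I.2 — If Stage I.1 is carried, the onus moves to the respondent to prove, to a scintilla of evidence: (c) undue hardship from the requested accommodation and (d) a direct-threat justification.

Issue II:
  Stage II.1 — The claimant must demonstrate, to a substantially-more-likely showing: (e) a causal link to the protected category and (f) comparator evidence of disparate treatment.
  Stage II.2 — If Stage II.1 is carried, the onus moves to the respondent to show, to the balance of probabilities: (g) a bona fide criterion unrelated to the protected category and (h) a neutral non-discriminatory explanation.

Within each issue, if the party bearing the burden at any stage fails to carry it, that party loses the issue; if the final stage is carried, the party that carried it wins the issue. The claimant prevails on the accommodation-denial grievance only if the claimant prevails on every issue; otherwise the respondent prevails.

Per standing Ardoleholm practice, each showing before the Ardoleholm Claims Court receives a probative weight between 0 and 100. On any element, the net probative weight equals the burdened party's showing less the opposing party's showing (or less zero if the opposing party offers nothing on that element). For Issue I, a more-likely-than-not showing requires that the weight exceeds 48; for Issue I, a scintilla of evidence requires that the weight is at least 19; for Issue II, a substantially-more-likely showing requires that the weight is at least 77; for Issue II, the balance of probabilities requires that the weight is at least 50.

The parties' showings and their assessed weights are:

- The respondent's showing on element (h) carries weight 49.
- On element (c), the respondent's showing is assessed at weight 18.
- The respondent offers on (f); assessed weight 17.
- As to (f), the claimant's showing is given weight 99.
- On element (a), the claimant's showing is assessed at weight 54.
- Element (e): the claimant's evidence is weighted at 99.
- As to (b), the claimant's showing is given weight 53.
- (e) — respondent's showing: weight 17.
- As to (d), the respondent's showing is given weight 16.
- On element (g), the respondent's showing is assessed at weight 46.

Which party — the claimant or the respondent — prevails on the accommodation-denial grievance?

claimant

— Issue I —
Stage I.1 — burden on claimant; standard: a more-likely-than-not showing (weight exceeds 48).
    (a): 54 > 48 [met]
    (b): 53 > 48 [met]
  Stage I.1 carried; the burden shifts to the respondent.
Stage I.2 — burden on respondent; standard: a scintilla of evidence (weight is at least 19).
    (c): 18 < 19 [not met]
    (d): 16 < 19 [not met]
  Stage I.2 not carried; the respondent fails its burden.
The analysis ends at Stage I.2; the claimant prevails on this issue.
— Issue II —
Stage II.1 — burden on claimant; standard: a substantially-more-likely showing (weight is at least 77).
    (e): 99 − 17 = 82 ≥ 77 [met]
    (f): 99 − 17 = 82 ≥ 77 [met]
  Stage II.1 carried; the burden shifts to the respondent.
Stage II.2 — burden on respondent; standard: the balance of probabilities (weight is at least 50).
    (g): 46 < 50 [not met]
    (h): 49 < 50 [not met]
  Stage II.2 not carried; the respondent fails its burden.
So the claimant prevails on this issue.
Per-issue: Issue I → claimant; Issue II → claimant. The claimant must prevail on every issue; overall, the claimant prevails.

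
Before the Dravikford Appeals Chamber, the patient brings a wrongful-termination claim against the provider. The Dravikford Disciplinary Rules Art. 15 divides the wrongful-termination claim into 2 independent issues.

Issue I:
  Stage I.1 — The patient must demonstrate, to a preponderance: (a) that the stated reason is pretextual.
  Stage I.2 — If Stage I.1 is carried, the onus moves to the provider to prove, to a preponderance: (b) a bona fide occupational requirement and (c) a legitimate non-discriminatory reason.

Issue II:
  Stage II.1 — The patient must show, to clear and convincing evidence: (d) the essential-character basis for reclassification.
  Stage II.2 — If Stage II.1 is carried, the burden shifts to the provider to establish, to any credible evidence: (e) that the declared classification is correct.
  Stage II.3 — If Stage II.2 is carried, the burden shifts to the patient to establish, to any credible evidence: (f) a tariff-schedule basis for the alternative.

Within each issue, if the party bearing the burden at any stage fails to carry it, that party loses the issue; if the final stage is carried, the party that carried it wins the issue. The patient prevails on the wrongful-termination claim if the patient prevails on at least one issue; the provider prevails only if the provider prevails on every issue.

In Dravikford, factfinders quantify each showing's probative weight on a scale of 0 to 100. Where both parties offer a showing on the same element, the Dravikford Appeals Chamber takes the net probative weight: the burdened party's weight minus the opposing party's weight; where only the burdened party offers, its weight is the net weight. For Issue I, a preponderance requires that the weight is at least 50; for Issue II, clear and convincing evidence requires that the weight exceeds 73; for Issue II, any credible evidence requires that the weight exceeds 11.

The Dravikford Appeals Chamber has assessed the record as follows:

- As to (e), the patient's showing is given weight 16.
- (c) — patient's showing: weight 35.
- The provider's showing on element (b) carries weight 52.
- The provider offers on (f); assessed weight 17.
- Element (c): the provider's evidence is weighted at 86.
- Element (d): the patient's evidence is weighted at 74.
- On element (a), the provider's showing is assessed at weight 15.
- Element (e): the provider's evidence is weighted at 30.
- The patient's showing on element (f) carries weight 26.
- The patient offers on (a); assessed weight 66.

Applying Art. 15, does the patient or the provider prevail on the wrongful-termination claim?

provider

— Issue I —
Stage I.1 — burden on patient; standard: a preponderance (weight is at least 50).
    (a): 66 − 15 = 51 ≥ 50 [met]
  Stage I.1 carried; the burden shifts to the provider.
Stage I.2 — burden on provider; standard: a preponderance (weight is at least 50).
    (b): 52 ≥ 50 [met]
    (c): 86 − 35 = 51 ≥ 50 [met]
  Stage I.2 carried; the final stage is satisfied.
All stages carried — the provider prevails on this issue.
— Issue II —
At Stage II.1 the patient must meet clear and convincing evidence (weight exceeds 73): on (d) the weight is 74, which does exceed 73, so (d) meets the standard.
  All elements met. The burden passes to the provider.
At Stage II.2 the provider must meet any credible evidence (weight exceeds 11): on (e) the weight is 30 less the opposing 16 gives net 14, which does exceed 11, so (e) meets the standard.
  Stage II.2 is satisfied; the onus moves to the patient.
At Stage II.3 the patient must meet any credible evidence (weight exceeds 11): on (f) the weight is 26 less the opposing 17 gives net 9, which does not exceed 11, so (f) does not meet the standard.
  Stage II.3 not carried; the patient fails its burden.
The provider prevails on this issue.
Per-issue: Issue I → provider; Issue II → provider. The patient must prevail on at least one issue; overall, the provider prevails.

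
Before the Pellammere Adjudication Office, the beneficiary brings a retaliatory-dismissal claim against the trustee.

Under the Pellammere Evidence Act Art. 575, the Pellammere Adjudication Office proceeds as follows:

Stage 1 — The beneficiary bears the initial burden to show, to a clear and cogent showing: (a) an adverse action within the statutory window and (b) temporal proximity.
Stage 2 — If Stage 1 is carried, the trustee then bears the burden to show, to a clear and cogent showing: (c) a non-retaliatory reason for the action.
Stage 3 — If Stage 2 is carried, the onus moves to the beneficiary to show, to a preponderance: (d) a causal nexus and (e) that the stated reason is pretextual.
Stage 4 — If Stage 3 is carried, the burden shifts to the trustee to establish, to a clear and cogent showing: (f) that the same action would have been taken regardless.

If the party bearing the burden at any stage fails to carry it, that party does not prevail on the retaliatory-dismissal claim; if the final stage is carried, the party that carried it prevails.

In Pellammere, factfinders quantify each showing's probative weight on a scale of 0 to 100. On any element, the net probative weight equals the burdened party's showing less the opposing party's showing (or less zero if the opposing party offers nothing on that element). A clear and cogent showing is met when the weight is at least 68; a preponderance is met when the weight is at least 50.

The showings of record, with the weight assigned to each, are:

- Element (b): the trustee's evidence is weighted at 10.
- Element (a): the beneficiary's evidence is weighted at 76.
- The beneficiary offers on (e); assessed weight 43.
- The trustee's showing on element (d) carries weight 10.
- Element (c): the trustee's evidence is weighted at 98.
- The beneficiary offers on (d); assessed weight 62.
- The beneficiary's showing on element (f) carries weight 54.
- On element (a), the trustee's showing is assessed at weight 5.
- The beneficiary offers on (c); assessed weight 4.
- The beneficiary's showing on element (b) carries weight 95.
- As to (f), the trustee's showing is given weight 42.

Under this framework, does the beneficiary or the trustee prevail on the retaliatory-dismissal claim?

Stage 1 (beneficiary, a clear and cogent showing, weight is at least 68): (a) net 76−5=71 ≥ 68 — meets; (b) net 95−10=85 ≥ 68 — meets.
  All elements met. The burden passes to the trustee.
Stage 2 (trustee, a clear and cogent showing, weight is at least 68): (c) net 98−4=94 ≥ 68 — meets.
  The trustee carries Stage 2; the beneficiary now bears the burden.
Stage 3 (beneficiary, a preponderance, weight is at least 50): (d) net 62−10=52 ≥ 50 — meets; (e) 43 < 50 — fails.
  Not every element is met, so the beneficiary fails to carry Stage 3.
So the trustee prevails.

trustee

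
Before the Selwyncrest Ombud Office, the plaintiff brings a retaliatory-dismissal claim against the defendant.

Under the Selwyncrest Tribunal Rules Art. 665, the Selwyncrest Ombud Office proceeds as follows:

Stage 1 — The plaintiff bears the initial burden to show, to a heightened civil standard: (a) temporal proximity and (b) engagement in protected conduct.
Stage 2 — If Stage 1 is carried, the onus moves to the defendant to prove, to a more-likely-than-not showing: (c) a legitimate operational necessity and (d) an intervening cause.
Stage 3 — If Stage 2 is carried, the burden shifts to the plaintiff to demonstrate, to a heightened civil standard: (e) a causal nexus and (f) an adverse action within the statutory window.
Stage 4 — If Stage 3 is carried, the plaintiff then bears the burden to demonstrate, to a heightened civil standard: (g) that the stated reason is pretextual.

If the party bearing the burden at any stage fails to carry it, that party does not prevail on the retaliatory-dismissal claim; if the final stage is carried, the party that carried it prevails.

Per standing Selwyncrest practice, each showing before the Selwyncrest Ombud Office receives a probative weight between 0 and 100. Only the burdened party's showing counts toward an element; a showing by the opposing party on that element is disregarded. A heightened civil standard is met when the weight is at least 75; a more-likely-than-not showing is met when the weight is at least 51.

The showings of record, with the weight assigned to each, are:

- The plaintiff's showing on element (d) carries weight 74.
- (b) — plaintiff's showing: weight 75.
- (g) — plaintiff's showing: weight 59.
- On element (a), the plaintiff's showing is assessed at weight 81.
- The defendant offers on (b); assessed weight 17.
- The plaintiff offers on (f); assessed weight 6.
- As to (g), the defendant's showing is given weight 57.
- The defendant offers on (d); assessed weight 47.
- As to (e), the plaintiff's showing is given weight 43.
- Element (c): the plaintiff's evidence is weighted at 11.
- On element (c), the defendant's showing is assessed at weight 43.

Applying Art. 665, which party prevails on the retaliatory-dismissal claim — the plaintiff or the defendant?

At Stage 1 the plaintiff must meet a heightened civil standard (weight is at least 75): on (a) the weight is 81, which does reach 75, so (a) meets the standard; on (b) the weight is 75 (the defendant's 17 is given no effect), which does reach 75, so (b) meets the standard.
  The plaintiff carries Stage 1; the defendant now bears the burden.
At Stage 2 the defendant must meet a more-likely-than-not showing (weight is at least 51): on (c) the weight is 43 (the plaintiff's 11 is given no effect), < 51, so (c) does not meet the standard; on (d) the weight is 47 (the plaintiff's 74 is given no effect), which does not reach 51, so (d) does not meet the standard.
  Not every element is met, so the defendant fails to carry Stage 2.
So the plaintiff prevails.

plaintiff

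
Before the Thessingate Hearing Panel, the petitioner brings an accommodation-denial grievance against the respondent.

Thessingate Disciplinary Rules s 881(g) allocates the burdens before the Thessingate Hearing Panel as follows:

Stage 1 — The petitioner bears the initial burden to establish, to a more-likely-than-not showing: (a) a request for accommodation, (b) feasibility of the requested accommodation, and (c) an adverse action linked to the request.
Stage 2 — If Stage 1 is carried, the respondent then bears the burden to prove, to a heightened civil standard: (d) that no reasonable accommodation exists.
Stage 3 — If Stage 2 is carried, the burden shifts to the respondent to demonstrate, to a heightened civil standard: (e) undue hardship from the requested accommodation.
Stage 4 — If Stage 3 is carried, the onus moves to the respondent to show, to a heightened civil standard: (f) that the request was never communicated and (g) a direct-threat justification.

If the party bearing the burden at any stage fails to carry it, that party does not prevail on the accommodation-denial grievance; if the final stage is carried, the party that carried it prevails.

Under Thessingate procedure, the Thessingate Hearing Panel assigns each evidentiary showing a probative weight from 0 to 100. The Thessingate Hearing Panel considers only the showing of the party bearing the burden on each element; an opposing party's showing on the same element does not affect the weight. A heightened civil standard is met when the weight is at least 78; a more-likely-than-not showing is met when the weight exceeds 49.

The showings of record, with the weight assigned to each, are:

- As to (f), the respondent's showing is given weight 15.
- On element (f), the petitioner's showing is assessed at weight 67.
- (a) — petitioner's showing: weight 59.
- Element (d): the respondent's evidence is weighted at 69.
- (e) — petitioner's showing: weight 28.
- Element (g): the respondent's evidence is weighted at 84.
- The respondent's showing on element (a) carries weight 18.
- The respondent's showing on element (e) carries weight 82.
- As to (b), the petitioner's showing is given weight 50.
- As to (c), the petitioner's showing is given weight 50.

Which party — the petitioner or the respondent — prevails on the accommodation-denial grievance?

petitioner

At Stage 1 the petitioner must meet a more-likely-than-not showing (weight exceeds 49): on (a) the weight is 59 (the respondent's 18 is given no effect), which does exceed 49, so (a) meets the standard; on (b) the weight is 50, > 49, so (b) meets the standard; on (c) the weight is 50, > 49, so (c) meets the standard.
  Stage 1 is satisfied; the onus moves to the respondent.
At Stage 2 the respondent must meet a heightened civil standard (weight is at least 78): on (d) the weight is 69, < 78, so (d) does not meet the standard.
  Not every element is met, so the respondent fails to carry Stage 2.
The analysis ends at Stage 2; the petitioner prevails.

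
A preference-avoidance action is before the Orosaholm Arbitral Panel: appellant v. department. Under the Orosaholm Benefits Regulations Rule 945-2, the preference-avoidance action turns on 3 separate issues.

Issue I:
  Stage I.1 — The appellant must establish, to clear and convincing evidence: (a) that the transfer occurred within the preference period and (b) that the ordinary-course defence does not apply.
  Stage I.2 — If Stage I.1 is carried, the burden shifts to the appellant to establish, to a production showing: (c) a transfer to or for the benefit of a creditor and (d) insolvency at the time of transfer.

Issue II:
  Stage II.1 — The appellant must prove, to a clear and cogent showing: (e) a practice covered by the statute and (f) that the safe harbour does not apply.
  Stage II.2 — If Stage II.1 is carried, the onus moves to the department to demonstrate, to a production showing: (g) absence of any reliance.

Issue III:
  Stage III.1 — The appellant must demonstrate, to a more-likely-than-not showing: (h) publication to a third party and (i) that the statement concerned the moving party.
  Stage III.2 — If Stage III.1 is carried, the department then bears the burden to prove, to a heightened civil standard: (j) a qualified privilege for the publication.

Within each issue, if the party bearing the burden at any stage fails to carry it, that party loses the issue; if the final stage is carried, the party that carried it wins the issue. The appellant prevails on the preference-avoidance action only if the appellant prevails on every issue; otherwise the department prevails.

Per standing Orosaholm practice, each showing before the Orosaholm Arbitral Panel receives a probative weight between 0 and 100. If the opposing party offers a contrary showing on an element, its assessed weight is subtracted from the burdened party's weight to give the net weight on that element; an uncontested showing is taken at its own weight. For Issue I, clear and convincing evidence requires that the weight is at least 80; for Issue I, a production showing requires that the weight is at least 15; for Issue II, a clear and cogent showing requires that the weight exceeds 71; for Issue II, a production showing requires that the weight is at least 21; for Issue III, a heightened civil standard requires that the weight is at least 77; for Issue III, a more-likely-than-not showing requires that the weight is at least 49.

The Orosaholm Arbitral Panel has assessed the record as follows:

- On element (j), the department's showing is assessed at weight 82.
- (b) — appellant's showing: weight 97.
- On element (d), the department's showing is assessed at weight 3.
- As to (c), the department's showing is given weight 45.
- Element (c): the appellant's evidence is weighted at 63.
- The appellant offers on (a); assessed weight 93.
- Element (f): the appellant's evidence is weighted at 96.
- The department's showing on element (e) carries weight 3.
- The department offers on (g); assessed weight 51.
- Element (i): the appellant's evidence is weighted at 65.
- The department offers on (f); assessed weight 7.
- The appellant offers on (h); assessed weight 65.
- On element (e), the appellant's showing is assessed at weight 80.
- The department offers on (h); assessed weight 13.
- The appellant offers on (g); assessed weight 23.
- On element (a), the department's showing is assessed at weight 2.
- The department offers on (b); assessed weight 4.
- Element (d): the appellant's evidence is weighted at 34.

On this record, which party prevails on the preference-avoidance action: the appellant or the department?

department

— Issue I —
Stage I.1 (appellant, clear and convincing evidence, weight is at least 80): (a) net 93−2=91 ≥ 80 — meets; (b) net 97−4=93 ≥ 80 — meets.
  Stage I.1 is satisfied; the appellant continues to bear the burden.
Stage I.2 (appellant, a production showing, weight is at least 15): (c) net 63−45=18 ≥ 15 — meets; (d) net 34−3=31 ≥ 15 — meets.
  All elements met at the final stage.
With every stage satisfied, the appellant prevails on this issue.
— Issue II —
At Stage II.1 the appellant must meet a clear and cogent showing (weight exceeds 71): on (e) the weight is 80 less the opposing 3 gives net 77, > 71, so (e) meets the standard; on (f) the weight is 96 less the opposing 7 gives net 89, > 71, so (f) meets the standard.
  The appellant carries Stage II.1; the department now bears the burden.
At Stage II.2 the department must meet a production showing (weight is at least 21): on (g) the weight is 51 less the opposing 23 gives net 28, which does reach 21, so (g) meets the standard.
  The department carries the last stage.
Every stage carried; the department prevails on this issue.
— Issue III —
Stage III.1 (appellant, a more-likely-than-not showing, weight is at least 49): (h) net 65−13=52 ≥ 49 — meets; (i) 65 ≥ 49 — meets.
  The appellant carries Stage III.1; the department now bears the burden.
Stage III.2 (department, a heightened civil standard, weight is at least 77): (j) 82 ≥ 77 — meets.
  All elements met at the final stage.
All stages carried — the department prevails on this issue.
Per-issue: Issue I → appellant; Issue II → department; Issue III → department. The appellant must prevail on every issue; overall, the department prevails.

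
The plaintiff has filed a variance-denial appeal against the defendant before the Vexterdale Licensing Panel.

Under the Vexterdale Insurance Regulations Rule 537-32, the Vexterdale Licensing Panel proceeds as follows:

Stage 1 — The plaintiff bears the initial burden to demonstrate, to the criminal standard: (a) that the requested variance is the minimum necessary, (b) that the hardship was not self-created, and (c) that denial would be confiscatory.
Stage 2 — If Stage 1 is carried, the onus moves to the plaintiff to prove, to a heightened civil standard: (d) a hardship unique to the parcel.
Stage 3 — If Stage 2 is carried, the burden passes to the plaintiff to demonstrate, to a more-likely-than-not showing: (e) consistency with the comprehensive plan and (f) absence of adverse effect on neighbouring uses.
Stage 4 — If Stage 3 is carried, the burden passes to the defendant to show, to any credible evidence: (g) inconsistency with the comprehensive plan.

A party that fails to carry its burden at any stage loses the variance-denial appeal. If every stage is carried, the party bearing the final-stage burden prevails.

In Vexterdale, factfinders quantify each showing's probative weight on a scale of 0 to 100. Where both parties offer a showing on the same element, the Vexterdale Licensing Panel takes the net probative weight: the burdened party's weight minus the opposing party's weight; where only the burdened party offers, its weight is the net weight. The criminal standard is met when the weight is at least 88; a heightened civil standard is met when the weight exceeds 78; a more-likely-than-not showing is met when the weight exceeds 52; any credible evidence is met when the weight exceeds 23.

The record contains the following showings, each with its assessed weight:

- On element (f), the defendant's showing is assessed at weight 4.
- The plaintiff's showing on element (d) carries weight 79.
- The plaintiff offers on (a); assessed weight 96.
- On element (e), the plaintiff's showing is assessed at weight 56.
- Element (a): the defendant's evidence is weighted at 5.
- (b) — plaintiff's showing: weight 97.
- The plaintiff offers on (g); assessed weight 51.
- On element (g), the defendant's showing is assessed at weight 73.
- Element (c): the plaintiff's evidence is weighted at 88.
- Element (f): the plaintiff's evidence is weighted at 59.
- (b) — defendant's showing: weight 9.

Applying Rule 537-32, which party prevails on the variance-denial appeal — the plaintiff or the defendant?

At Stage 1 the plaintiff must meet the criminal standard (weight is at least 88): on (a) the weight is 96 less the opposing 5 gives net 91, ≥ 88, so (a) meets the standard; on (b) the weight is 97 less the opposing 9 gives net 88, ≥ 88, so (b) meets the standard; on (c) the weight is 88, which does reach 88, so (c) meets the standard.
  All elements met. The plaintiff retains the burden for Stage 2.
At Stage 2 the plaintiff must meet a heightened civil standard (weight exceeds 78): on (d) the weight is 79, which does exceed 78, so (d) meets the standard.
  Stage 2 is satisfied; the plaintiff continues to bear the burden.
At Stage 3 the plaintiff must meet a more-likely-than-not showing (weight exceeds 52): on (e) the weight is 56, which does exceed 52, so (e) meets the standard; on (f) the weight is 59 less the opposing 4 gives net 55, which does exceed 52, so (f) meets the standard.
  All elements met. The burden passes to the defendant.
At Stage 4 the defendant must meet any credible evidence (weight exceeds 23): on (g) the weight is 73 less the opposing 51 gives net 22, ≤ 23, so (g) does not meet the standard.
  The defendant does not carry Stage 4.
The analysis ends at Stage 4; the plaintiff prevails.

plaintiff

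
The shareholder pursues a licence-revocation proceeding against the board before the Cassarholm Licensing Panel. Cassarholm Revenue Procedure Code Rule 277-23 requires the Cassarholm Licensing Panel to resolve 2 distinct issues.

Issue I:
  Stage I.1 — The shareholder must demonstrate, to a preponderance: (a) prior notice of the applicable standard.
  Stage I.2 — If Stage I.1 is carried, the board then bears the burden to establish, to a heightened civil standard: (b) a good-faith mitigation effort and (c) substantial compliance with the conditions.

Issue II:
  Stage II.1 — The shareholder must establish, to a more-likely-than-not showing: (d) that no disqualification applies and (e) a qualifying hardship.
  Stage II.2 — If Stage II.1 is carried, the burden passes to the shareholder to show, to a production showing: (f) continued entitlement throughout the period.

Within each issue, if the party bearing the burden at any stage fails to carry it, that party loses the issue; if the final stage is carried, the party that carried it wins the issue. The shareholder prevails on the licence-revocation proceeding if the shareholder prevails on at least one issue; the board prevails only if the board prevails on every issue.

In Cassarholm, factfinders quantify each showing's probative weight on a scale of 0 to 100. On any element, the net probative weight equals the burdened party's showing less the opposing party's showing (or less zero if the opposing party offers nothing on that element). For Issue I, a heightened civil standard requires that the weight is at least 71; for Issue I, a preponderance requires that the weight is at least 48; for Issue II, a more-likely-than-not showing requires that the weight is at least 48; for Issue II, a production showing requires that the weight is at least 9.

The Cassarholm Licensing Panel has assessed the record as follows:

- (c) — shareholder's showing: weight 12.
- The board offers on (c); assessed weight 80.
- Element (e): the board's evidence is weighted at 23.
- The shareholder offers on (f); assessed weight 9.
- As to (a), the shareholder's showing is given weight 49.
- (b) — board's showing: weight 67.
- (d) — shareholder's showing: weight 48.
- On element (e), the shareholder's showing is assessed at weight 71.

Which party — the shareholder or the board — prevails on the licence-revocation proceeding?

— Issue I —
Stage I.1 (shareholder, a preponderance, weight is at least 48): (a) 49 ≥ 48 — meets.
  Stage I.1 is satisfied; the onus moves to the board.
Stage I.2 (board, a heightened civil standard, weight is at least 71): (b) 67 < 71 — fails; (c) net 80−12=68 < 71 — fails.
  Not every element is met, so the board fails to carry Stage I.2.
The analysis ends at Stage I.2; the shareholder prevails on this issue.
— Issue II —
Stage II.1 — burden on shareholder; standard: a more-likely-than-not showing (weight is at least 48).
    (d): 48 ≥ 48 [met]
    (e): 71 − 23 = 48 ≥ 48 [met]
  Stage II.1 carried; the burden remains with the shareholder.
Stage II.2 — burden on shareholder; standard: a production showing (weight is at least 9).
    (f): 9 ≥ 9 [met]
  The shareholder carries the last stage.
All stages carried — the shareholder prevails on this issue.
Per-issue: Issue I → shareholder; Issue II → shareholder. The shareholder must prevail on at least one issue; overall, the shareholder prevails.

shareholder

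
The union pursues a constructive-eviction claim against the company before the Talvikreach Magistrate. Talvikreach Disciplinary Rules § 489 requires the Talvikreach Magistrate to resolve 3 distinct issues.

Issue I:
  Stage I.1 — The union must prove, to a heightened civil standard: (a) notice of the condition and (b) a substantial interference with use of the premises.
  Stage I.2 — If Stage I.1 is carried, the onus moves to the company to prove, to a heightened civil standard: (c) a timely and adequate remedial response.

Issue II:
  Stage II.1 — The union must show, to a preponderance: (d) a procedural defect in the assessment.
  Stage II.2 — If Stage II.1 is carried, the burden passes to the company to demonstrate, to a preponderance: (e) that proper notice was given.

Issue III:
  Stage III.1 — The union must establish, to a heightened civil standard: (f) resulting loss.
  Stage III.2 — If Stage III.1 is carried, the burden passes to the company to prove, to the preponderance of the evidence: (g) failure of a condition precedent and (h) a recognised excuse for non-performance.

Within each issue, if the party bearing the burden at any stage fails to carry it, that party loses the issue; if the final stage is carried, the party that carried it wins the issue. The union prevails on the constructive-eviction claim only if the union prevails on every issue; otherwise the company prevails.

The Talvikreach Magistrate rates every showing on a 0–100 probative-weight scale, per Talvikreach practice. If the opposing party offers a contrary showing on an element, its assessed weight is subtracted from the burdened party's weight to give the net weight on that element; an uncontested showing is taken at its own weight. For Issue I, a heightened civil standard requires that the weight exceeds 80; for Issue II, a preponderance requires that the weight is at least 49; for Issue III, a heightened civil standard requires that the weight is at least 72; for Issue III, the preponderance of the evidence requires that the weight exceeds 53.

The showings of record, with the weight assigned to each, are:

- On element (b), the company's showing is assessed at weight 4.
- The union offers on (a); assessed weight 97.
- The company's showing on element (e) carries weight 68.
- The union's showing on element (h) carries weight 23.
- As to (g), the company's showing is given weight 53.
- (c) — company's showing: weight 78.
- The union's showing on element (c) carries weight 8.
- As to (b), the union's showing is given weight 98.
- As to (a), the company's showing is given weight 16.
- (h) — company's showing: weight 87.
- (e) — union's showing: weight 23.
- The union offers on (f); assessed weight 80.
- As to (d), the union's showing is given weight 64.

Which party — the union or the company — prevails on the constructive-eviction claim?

union

— Issue I —
At Stage I.1 the union must meet a heightened civil standard (weight exceeds 80): on (a) the weight is 97 less the opposing 16 gives net 81, > 80, so (a) meets the standard; on (b) the weight is 98 less the opposing 4 gives net 94, which does exceed 80, so (b) meets the standard.
  All elements met. The burden passes to the company.
At Stage I.2 the company must meet a heightened civil standard (weight exceeds 80): on (c) the weight is 78 less the opposing 8 gives net 70, which does not exceed 80, so (c) does not meet the standard.
  Not every element is met, so the company fails to carry Stage I.2.
The analysis ends at Stage I.2; the union prevails on this issue.
— Issue II —
At Stage II.1 the union must meet a preponderance (weight is at least 49): on (d) the weight is 64, ≥ 49, so (d) meets the standard.
  Stage II.1 is satisfied; the onus moves to the company.
At Stage II.2 the company must meet a preponderance (weight is at least 49): on (e) the weight is 68 less the opposing 23 gives net 45, which does not reach 49, so (e) does not meet the standard.
  The company does not carry Stage II.2.
The analysis ends at Stage II.2; the union prevails on this issue.
— Issue III —
Stage III.1 — burden on union; standard: a heightened civil standard (weight is at least 72).
    (f): 80 ≥ 72 [met]
  All elements met. The burden passes to the company.
Stage III.2 — burden on company; standard: the preponderance of the evidence (weight exceeds 53).
    (g): 53 ≤ 53 [not met]
    (h): 87 − 23 = 64 > 53 [met]
  Not every element is met, so the company fails to carry Stage III.2.
So the union prevails on this issue.
Per-issue: Issue I → union; Issue II → union; Issue III → union. The union must prevail on every issue; overall, the union prevails.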